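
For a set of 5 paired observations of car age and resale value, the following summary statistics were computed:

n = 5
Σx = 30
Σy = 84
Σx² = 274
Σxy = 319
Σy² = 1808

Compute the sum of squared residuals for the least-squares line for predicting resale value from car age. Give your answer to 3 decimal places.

Sxx = Σx² − (Σx)²/n = 274 − 180 = 94
Sxy = Σxy − (Σx)(Σy)/n = 319 − 504 = -185
Syy = Σy² − (Σy)²/n = 1808 − 1411.2 = 396.8
b = Sxy/Sxx = -185/94 = -1.968085
SSE = Syy − b·Sxy = 396.8 − (-1.968085)·(-185) = 32.704255

32.704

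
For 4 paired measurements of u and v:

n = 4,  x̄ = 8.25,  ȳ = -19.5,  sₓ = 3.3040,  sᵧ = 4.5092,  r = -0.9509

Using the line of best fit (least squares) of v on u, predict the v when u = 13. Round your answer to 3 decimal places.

-25.664

b = r · sᵧ/sₓ = -0.9509 · 4.5092/3.304 = -1.297760
a = ȳ − b·x̄ = -19.5 − (-1.297760)·8.25 = -8.793482
ŷ(13) = a + b·13 = -8.793482 + (-1.297760)·13 = -25.664359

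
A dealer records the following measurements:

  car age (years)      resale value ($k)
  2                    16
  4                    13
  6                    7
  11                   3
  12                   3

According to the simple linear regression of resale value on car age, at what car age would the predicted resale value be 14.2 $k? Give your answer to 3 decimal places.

2.547

n = 5, Σx = 35, Σy = 42, Σxy = 195, Σx² = 321
Sxx = Σx² − (Σx)²/n = 321 − 245 = 76
Sxy = Σxy − (Σx)(Σy)/n = 195 − 294 = -99
b = Sxy/Sxx = -99/76 = -1.302632
a = ȳ − b·x̄ = 8.4 − (-1.302632)·7 = 17.518421
Set a + b·x = 14.2: x = (14.2 − 17.518421) / (-1.302632) = 2.547475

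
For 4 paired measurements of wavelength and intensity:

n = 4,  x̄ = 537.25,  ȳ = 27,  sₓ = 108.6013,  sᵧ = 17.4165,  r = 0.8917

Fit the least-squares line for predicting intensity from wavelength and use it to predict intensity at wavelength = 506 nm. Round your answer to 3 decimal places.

22.531

b = r · sᵧ/sₓ = 0.8917 · 17.4165/108.6013 = 0.143003
a = ȳ − b·x̄ = 27 − 0.143003·537.25 = -49.828269
ŷ(506) = a + b·506 = -49.828269 + 0.143003·506 = 22.531162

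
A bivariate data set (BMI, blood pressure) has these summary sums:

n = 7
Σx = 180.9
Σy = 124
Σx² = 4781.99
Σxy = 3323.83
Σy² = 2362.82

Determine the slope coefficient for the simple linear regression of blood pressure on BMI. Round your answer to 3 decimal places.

Sxx = Σx² − (Σx)²/n = 4781.99 − 4674.972857 = 107.017143
Sxy = Σxy − (Σx)(Σy)/n = 3323.83 − 3204.514286 = 119.315714
b = Sxy/Sxx = 119.315714/107.017143 = 1.114922

1.115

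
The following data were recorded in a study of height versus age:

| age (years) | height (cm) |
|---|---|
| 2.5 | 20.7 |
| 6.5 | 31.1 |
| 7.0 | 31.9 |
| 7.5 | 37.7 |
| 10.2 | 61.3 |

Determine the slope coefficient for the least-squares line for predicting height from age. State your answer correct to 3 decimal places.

5.018

n = 5, Σx = 33.7, Σy = 182.7, Σxy = 1385.21, Σx² = 257.79
Sxx = Σx² − (Σx)²/n = 257.79 − 227.138 = 30.652
Sxy = Σxy − (Σx)(Σy)/n = 1385.21 − 1231.398 = 153.812
b = Sxy/Sxx = 153.812/30.652 = 5.018009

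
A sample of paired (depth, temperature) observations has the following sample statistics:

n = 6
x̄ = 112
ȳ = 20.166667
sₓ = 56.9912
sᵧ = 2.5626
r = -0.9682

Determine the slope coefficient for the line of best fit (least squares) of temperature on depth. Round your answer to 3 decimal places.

b = r · sᵧ/sₓ = -0.9682 · 2.5626/56.9912 = -0.043535

-0.044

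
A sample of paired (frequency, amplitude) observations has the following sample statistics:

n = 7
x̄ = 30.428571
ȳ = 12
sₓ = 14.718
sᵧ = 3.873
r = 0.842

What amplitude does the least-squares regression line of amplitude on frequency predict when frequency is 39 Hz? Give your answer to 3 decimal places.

b = r · sᵧ/sₓ = 0.842 · 3.873/14.718 = 0.221570
a = ȳ − b·x̄ = 12 − 0.221570·30.428571 = 5.257944
ŷ(39) = a + b·39 = 5.257944 + 0.221570·39 = 13.899171

13.899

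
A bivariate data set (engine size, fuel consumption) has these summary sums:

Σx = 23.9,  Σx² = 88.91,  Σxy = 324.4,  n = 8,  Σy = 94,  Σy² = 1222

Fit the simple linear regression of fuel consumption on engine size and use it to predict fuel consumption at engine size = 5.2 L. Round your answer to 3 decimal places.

Sxx = Σx² − (Σx)²/n = 88.91 − 71.40125 = 17.50875
Sxy = Σxy − (Σx)(Σy)/n = 324.4 − 280.825 = 43.575
b = Sxy/Sxx = 43.575/17.50875 = 2.488756
a = ȳ − b·x̄ = 11.75 − 2.488756·2.9875 = 4.314843
ŷ(5.2) = a + b·5.2 = 4.314843 + 2.488756·5.2 = 17.256372

17.256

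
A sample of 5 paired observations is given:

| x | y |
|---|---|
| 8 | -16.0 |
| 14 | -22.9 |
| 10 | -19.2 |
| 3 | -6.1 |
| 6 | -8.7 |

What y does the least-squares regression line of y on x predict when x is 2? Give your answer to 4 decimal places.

-4.3680

n = 5, Σx = 41, Σy = -72.9, Σxy = -711.1, Σx² = 405
Sxx = Σx² − (Σx)²/n = 405 − 336.2 = 68.8
Sxy = Σxy − (Σx)(Σy)/n = -711.1 − (-597.78) = -113.32
b = Sxy/Sxx = -113.32/68.8 = -1.647093
a = ȳ − b·x̄ = -14.58 − (-1.647093)·8.2 = -1.073837
ŷ(2) = a + b·2 = -1.073837 + (-1.647093)·2 = -4.368023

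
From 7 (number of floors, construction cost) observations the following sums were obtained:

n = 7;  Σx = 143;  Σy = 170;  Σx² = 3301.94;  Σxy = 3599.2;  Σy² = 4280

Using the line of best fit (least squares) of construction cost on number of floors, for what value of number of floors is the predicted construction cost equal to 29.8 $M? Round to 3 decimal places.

Sxx = Σx² − (Σx)²/n = 3301.94 − 2921.285714 = 380.654286
Sxy = Σxy − (Σx)(Σy)/n = 3599.2 − 3472.857143 = 126.342857
b = Sxy/Sxx = 126.342857/380.654286 = 0.331910
a = ȳ − b·x̄ = 24.285714 − 0.331910·20.428571 = 17.505273
Set a + b·x = 29.8: x = (29.8 − 17.505273) / 0.331910 = 37.042384

37.042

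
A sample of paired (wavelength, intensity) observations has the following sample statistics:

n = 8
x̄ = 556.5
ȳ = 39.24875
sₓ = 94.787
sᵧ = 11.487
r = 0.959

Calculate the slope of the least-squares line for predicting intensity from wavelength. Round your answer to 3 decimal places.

0.116

b = r · sᵧ/sₓ = 0.959 · 11.487/94.787 = 0.116219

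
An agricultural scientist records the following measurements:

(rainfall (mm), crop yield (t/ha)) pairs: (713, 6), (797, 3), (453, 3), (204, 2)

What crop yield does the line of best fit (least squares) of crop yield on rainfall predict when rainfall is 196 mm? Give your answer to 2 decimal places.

n = 4, Σx = 2167, Σy = 14, Σxy = 8436, Σx² = 1390403
Sxx = Σx² − (Σx)²/n = 1390403 − 1173972.25 = 216430.75
Sxy = Σxy − (Σx)(Σy)/n = 8436 − 7584.5 = 851.5
b = Sxy/Sxx = 851.5/216430.75 = 0.003934
a = ȳ − b·x̄ = 3.5 − 0.003934·541.75 = 1.368602
ŷ(196) = a + b·196 = 1.368602 + 0.003934·196 = 2.139721

2.14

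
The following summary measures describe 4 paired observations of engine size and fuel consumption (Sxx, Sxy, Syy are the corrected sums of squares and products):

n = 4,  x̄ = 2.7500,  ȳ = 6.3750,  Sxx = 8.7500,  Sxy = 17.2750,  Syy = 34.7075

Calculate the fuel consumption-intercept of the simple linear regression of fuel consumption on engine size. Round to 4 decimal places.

0.9457

b = Sxy/Sxx = 17.275/8.75 = 1.974286
a = ȳ − b·x̄ = 6.375 − 1.974286·2.75 = 0.945714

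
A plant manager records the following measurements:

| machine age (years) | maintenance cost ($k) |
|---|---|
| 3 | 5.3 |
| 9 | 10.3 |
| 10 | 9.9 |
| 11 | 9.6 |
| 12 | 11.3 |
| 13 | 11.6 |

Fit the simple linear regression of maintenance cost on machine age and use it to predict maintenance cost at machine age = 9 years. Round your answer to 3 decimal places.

n = 6, Σx = 58, Σy = 58, Σxy = 599.6, Σx² = 624
Sxx = Σx² − (Σx)²/n = 624 − 560.666667 = 63.333333
Sxy = Σxy − (Σx)(Σy)/n = 599.6 − 560.666667 = 38.933333
b = Sxy/Sxx = 38.933333/63.333333 = 0.614737
a = ȳ − b·x̄ = 9.666667 − 0.614737·9.666667 = 3.724211
ŷ(9) = a + b·9 = 3.724211 + 0.614737·9 = 9.256842

9.257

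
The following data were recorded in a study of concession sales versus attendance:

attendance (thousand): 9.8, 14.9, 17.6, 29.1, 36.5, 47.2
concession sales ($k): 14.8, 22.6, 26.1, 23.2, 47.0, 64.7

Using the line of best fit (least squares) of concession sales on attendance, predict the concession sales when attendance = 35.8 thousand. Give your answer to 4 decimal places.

n = 6, Σx = 155.1, Σy = 198.4, Σxy = 6385.6, Σx² = 5034.71
Sxx = Σx² − (Σx)²/n = 5034.71 − 4009.335 = 1025.375
Sxy = Σxy − (Σx)(Σy)/n = 6385.6 − 5128.64 = 1256.96
b = Sxy/Sxx = 1256.96/1025.375 = 1.225854
a = ȳ − b·x̄ = 33.066667 − 1.225854·25.85 = 1.378342
ŷ(35.8) = a + b·35.8 = 1.378342 + 1.225854·35.8 = 45.263914

45.2639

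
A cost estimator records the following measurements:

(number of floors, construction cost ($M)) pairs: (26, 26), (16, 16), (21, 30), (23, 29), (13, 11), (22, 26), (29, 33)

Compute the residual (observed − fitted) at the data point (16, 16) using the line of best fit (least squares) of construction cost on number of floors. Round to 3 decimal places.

n = 7, Σx = 150, Σy = 171, Σxy = 3901, Σx² = 3396
Sxx = Σx² − (Σx)²/n = 3396 − 3214.285714 = 181.714286
Sxy = Σxy − (Σx)(Σy)/n = 3901 − 3664.285714 = 236.714286
b = Sxy/Sxx = 236.714286/181.714286 = 1.302673
a = ȳ − b·x̄ = 24.428571 − 1.302673·21.428571 = -3.485849
ŷ(16) = -3.485849 + 1.302673·16 = 17.356918
residual = y − ŷ = 16 − 17.356918 = -1.356918

-1.357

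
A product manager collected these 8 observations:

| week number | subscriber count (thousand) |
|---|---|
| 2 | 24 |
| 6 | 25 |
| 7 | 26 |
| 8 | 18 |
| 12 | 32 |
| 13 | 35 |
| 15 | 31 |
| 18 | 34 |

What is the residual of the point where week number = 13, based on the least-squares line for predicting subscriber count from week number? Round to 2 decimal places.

n = 8, Σx = 81, Σy = 225, Σxy = 2440, Σx² = 1015
Sxx = Σx² − (Σx)²/n = 1015 − 820.125 = 194.875
Sxy = Σxy − (Σx)(Σy)/n = 2440 − 2278.125 = 161.875
b = Sxy/Sxx = 161.875/194.875 = 0.830661
a = ȳ − b·x̄ = 28.125 − 0.830661·10.125 = 19.714561
ŷ(13) = 19.714561 + 0.830661·13 = 30.513149
residual = y − ŷ = 35 − 30.513149 = 4.486851

4.49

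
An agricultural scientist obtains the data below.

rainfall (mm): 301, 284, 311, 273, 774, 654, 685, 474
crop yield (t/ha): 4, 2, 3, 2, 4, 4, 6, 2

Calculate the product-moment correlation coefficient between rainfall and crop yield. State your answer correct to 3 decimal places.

0.659

n = 8, Σx = 3756, Σy = 27, Σxy = 14021, Σx² = 2063200, Σy² = 105
Sxx = Σx² − (Σx)²/n = 2063200 − 1763442 = 299758
Sxy = Σxy − (Σx)(Σy)/n = 14021 − 12676.5 = 1344.5
Syy = Σy² − (Σy)²/n = 105 − 91.125 = 13.875
r = Sxy/√(Sxx·Syy) = 1344.5/√(4159142.25) = 1344.5/2039.397521 = 0.659263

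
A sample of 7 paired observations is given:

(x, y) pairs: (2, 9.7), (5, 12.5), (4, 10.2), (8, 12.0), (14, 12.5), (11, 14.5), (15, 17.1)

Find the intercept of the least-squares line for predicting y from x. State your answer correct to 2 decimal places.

n = 7, Σx = 59, Σy = 88.5, Σxy = 809.7, Σx² = 651
Sxx = Σx² − (Σx)²/n = 651 − 497.285714 = 153.714286
Sxy = Σxy − (Σx)(Σy)/n = 809.7 − 745.928571 = 63.771429
b = Sxy/Sxx = 63.771429/153.714286 = 0.414870
a = ȳ − b·x̄ = 12.642857 − 0.414870·8.428571 = 9.146097

9.15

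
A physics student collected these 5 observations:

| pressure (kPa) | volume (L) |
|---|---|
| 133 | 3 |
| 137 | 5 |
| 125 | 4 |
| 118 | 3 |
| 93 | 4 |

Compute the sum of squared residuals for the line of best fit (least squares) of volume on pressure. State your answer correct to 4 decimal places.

2.7571

n = 5, Σx = 606, Σy = 19, Σxy = 2310, Σx² = 74656, Σy² = 75
Sxx = Σx² − (Σx)²/n = 74656 − 73447.2 = 1208.8
Sxy = Σxy − (Σx)(Σy)/n = 2310 − 2302.8 = 7.2
Syy = Σy² − (Σy)²/n = 75 − 72.2 = 2.8
b = Sxy/Sxx = 7.2/1208.8 = 0.005956
SSE = Syy − b·Sxy = 2.8 − 0.005956·7.2 = 2.757114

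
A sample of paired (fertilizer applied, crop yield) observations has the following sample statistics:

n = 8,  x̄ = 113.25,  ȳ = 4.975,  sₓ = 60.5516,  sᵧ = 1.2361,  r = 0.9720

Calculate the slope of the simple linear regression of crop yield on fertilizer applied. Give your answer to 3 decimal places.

0.020

b = r · sᵧ/sₓ = 0.972 · 1.2361/60.5516 = 0.019842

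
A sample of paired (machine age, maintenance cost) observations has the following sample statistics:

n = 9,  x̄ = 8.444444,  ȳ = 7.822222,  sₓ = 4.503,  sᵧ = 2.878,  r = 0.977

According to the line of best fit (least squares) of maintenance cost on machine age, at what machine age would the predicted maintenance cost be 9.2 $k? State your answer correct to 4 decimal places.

10.6509

b = r · sᵧ/sₓ = 0.977 · 2.878/4.503 = 0.624429
a = ȳ − b·x̄ = 7.822222 − 0.624429·8.444444 = 2.549262
Set a + b·x = 9.2: x = (9.2 − 2.549262) / 0.624429 = 10.650903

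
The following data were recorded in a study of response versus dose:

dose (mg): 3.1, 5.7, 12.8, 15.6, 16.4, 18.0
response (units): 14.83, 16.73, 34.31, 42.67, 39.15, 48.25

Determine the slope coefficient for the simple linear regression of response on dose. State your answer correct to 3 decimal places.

2.228

n = 6, Σx = 71.6, Σy = 195.94, Σxy = 2756.714, Σx² = 1042.26
Sxx = Σx² − (Σx)²/n = 1042.26 − 854.426667 = 187.833333
Sxy = Σxy − (Σx)(Σy)/n = 2756.714 − 2338.217333 = 418.496667
b = Sxy/Sxx = 418.496667/187.833333 = 2.228021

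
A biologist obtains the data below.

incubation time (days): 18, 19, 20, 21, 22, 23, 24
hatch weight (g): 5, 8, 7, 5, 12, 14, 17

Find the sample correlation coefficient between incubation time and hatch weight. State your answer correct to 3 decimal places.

0.874

n = 7, Σx = 147, Σy = 68, Σxy = 1481, Σx² = 3115, Σy² = 792
Sxx = Σx² − (Σx)²/n = 3115 − 3087 = 28
Sxy = Σxy − (Σx)(Σy)/n = 1481 − 1428 = 53
Syy = Σy² − (Σy)²/n = 792 − 660.571429 = 131.428571
r = Sxy/√(Sxx·Syy) = 53/√(3680) = 53/60.663004 = 0.873679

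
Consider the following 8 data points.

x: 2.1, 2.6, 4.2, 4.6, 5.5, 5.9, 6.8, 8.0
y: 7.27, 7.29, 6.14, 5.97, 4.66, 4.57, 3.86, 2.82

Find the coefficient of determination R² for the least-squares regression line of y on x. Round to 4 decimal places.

n = 8, Σx = 39.7, Σy = 42.58, Σxy = 188.872, Σx² = 225.27, Σy² = 244.79
Sxx = Σx² − (Σx)²/n = 225.27 − 197.01125 = 28.25875
Sxy = Σxy − (Σx)(Σy)/n = 188.872 − 211.30325 = -22.43125
Syy = Σy² − (Σy)²/n = 244.79 − 226.63205 = 18.15795
R² = Sxy²/(Sxx·Syy) = (-22.43125)²/(28.25875·18.15795) = 0.980589

0.9806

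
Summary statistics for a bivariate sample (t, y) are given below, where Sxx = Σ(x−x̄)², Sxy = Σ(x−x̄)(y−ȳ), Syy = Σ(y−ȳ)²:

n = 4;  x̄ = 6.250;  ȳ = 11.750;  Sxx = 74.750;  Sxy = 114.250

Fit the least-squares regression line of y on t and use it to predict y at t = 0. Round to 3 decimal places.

b = Sxy/Sxx = 114.25/74.75 = 1.528428
a = ȳ − b·x̄ = 11.75 − 1.528428·6.25 = 2.197324
ŷ(0) = a + b·0 = 2.197324 + 1.528428·0 = 2.197324

2.197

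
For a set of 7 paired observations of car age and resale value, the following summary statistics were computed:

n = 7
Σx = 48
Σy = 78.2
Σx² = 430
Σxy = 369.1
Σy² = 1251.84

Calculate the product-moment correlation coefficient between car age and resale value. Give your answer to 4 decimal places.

Sxx = Σx² − (Σx)²/n = 430 − 329.142857 = 100.857143
Sxy = Σxy − (Σx)(Σy)/n = 369.1 − 536.228571 = -167.128571
Syy = Σy² − (Σy)²/n = 1251.84 − 873.605714 = 378.234286
r = Sxy/√(Sxx·Syy) = -167.128571/√(38147.629388) = -167.128571/195.314181 = -0.855691

-0.8557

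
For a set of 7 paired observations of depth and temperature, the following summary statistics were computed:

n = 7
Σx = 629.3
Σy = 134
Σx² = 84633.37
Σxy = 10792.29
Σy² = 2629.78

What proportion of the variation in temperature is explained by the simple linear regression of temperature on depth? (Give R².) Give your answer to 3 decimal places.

0.867

Sxx = Σx² − (Σx)²/n = 84633.37 − 56574.07 = 28059.3
Sxy = Σxy − (Σx)(Σy)/n = 10792.29 − 12046.6 = -1254.31
Syy = Σy² − (Σy)²/n = 2629.78 − 2565.142857 = 64.637143
R² = Sxy²/(Sxx·Syy) = (-1254.31)²/(28059.3·64.637143) = 0.867463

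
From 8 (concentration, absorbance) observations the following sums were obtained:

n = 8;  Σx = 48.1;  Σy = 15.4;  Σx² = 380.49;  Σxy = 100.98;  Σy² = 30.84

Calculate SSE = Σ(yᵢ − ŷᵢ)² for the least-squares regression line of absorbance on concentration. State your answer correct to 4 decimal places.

0.4244

Sxx = Σx² − (Σx)²/n = 380.49 − 289.20125 = 91.28875
Sxy = Σxy − (Σx)(Σy)/n = 100.98 − 92.5925 = 8.3875
Syy = Σy² − (Σy)²/n = 30.84 − 29.645 = 1.195
b = Sxy/Sxx = 8.3875/91.28875 = 0.091879
SSE = Syy − b·Sxy = 1.195 − 0.091879·8.3875 = 0.424367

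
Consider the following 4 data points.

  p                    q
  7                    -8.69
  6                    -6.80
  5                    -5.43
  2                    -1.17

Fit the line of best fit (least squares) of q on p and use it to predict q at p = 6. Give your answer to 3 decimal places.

n = 4, Σx = 20, Σy = -22.09, Σxy = -131.12, Σx² = 114
Sxx = Σx² − (Σx)²/n = 114 − 100 = 14
Sxy = Σxy − (Σx)(Σy)/n = -131.12 − (-110.45) = -20.67
b = Sxy/Sxx = -20.67/14 = -1.476429
a = ȳ − b·x̄ = -5.5225 − (-1.476429)·5 = 1.859643
ŷ(6) = a + b·6 = 1.859643 + (-1.476429)·6 = -6.998929

-6.999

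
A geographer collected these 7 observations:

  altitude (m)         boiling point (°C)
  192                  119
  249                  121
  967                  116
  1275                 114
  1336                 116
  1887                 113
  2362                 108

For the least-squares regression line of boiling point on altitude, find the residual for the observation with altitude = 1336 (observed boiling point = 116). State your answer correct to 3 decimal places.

n = 7, Σx = 8268, Σy = 807, Σxy = 933802, Σx² = 13584288
Sxx = Σx² − (Σx)²/n = 13584288 − 9765689.142857 = 3818598.857143
Sxy = Σxy − (Σx)(Σy)/n = 933802 − 953182.285714 = -19380.285714
b = Sxy/Sxx = -19380.285714/3818598.857143 = -0.005075
a = ȳ − b·x̄ = 115.285714 − (-0.005075)·1181.142857 = 121.280292
ŷ(1336) = 121.280292 + (-0.005075)·1336 = 114.499778
residual = y − ŷ = 116 − 114.499778 = 1.500222

1.500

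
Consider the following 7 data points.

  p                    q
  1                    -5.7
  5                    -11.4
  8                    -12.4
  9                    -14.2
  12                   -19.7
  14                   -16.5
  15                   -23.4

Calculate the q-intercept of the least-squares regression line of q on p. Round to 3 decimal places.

-4.839

n = 7, Σx = 64, Σy = -103.3, Σxy = -1108.1, Σx² = 736
Sxx = Σx² − (Σx)²/n = 736 − 585.142857 = 150.857143
Sxy = Σxy − (Σx)(Σy)/n = -1108.1 − (-944.457143) = -163.642857
b = Sxy/Sxx = -163.642857/150.857143 = -1.084754
a = ȳ − b·x̄ = -14.757143 − (-1.084754)·9.142857 = -4.839394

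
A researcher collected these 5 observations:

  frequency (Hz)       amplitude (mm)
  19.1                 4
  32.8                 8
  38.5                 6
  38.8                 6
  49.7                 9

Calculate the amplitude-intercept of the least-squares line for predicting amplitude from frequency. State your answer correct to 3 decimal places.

n = 5, Σx = 178.9, Σy = 33, Σxy = 1249.9, Σx² = 6898.43
Sxx = Σx² − (Σx)²/n = 6898.43 − 6401.042 = 497.388
Sxy = Σxy − (Σx)(Σy)/n = 1249.9 − 1180.74 = 69.16
b = Sxy/Sxx = 69.16/497.388 = 0.139046
a = ȳ − b·x̄ = 6.6 − 0.139046·35.78 = 1.624921

1.625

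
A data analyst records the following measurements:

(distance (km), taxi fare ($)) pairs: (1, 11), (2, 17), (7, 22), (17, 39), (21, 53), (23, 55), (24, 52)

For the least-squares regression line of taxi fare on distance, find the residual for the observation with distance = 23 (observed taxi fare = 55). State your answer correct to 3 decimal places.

1.998

n = 7, Σx = 95, Σy = 249, Σxy = 4488, Σx² = 1889
Sxx = Σx² − (Σx)²/n = 1889 − 1289.285714 = 599.714286
Sxy = Σxy − (Σx)(Σy)/n = 4488 − 3379.285714 = 1108.714286
b = Sxy/Sxx = 1108.714286/599.714286 = 1.848737
a = ȳ − b·x̄ = 35.571429 − 1.848737·13.571429 = 10.481420
ŷ(23) = 10.481420 + 1.848737·23 = 53.002382
residual = y − ŷ = 55 − 53.002382 = 1.997618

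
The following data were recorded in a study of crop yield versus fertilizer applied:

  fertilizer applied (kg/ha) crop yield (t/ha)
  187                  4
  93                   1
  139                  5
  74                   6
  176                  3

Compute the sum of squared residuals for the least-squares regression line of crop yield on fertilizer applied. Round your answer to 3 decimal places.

n = 5, Σx = 669, Σy = 19, Σxy = 2508, Σx² = 99391, Σy² = 87
Sxx = Σx² − (Σx)²/n = 99391 − 89512.2 = 9878.8
Sxy = Σxy − (Σx)(Σy)/n = 2508 − 2542.2 = -34.2
Syy = Σy² − (Σy)²/n = 87 − 72.2 = 14.8
b = Sxy/Sxx = -34.2/9878.8 = -0.003462
SSE = Syy − b·Sxy = 14.8 − (-0.003462)·(-34.2) = 14.681601

14.682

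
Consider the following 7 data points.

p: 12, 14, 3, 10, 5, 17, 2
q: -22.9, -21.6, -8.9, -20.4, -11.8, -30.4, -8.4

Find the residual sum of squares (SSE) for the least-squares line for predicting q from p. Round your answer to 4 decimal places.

n = 7, Σx = 63, Σy = -124.4, Σxy = -1400.5, Σx² = 767, Σy² = 2620.3
Sxx = Σx² − (Σx)²/n = 767 − 567 = 200
Sxy = Σxy − (Σx)(Σy)/n = -1400.5 − (-1119.6) = -280.9
Syy = Σy² − (Σy)²/n = 2620.3 − 2210.765714 = 409.534286
b = Sxy/Sxx = -280.9/200 = -1.4045
SSE = Syy − b·Sxy = 409.534286 − (-1.4045)·(-280.9) = 15.010236

15.0102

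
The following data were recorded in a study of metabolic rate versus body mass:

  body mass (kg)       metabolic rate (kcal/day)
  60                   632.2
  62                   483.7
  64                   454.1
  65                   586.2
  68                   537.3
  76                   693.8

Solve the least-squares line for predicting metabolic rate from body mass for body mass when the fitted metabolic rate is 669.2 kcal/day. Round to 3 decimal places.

78.257

n = 6, Σx = 395, Σy = 3387.3, Σxy = 224352, Σx² = 26165
Sxx = Σx² − (Σx)²/n = 26165 − 26004.166667 = 160.833333
Sxy = Σxy − (Σx)(Σy)/n = 224352 − 222997.25 = 1354.75
b = Sxy/Sxx = 1354.75/160.833333 = 8.423316
a = ȳ − b·x̄ = 564.55 − 8.423316·65.833333 = 10.015026
Set a + b·x = 669.2: x = (669.2 − 10.015026) / 8.423316 = 78.257182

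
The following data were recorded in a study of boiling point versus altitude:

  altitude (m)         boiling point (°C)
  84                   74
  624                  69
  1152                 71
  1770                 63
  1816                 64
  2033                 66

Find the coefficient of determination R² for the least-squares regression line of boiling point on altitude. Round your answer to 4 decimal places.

n = 6, Σx = 7479, Σy = 407, Σxy = 492976, Σx² = 12287381, Σy² = 27699
Sxx = Σx² − (Σx)²/n = 12287381 − 9322573.5 = 2964807.5
Sxy = Σxy − (Σx)(Σy)/n = 492976 − 507325.5 = -14349.5
Syy = Σy² − (Σy)²/n = 27699 − 27608.166667 = 90.833333
R² = Sxy²/(Sxx·Syy) = (-14349.5)²/(2964807.5·90.833333) = 0.764596

0.7646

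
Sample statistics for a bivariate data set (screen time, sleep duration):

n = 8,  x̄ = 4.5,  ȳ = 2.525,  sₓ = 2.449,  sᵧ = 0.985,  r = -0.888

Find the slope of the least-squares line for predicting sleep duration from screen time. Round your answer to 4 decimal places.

-0.3572

b = r · sᵧ/sₓ = -0.888 · 0.985/2.449 = -0.357158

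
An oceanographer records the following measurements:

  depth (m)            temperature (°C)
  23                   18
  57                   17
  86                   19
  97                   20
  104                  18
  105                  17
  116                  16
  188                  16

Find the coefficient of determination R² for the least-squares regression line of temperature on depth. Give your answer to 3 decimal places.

0.179

n = 8, Σx = 776, Σy = 141, Σxy = 13478, Σx² = 91224, Σy² = 2499
Sxx = Σx² − (Σx)²/n = 91224 − 75272 = 15952
Sxy = Σxy − (Σx)(Σy)/n = 13478 − 13677 = -199
Syy = Σy² − (Σy)²/n = 2499 − 2485.125 = 13.875
R² = Sxy²/(Sxx·Syy) = (-199)²/(15952·13.875) = 0.178920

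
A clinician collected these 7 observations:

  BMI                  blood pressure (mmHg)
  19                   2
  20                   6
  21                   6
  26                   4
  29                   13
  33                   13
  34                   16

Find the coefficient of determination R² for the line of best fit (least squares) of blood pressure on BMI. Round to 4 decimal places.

n = 7, Σx = 182, Σy = 60, Σxy = 1738, Σx² = 4964, Σy² = 686
Sxx = Σx² − (Σx)²/n = 4964 − 4732 = 232
Sxy = Σxy − (Σx)(Σy)/n = 1738 − 1560 = 178
Syy = Σy² − (Σy)²/n = 686 − 514.285714 = 171.714286
R² = Sxy²/(Sxx·Syy) = (178)²/(232·171.714286) = 0.795327

0.7953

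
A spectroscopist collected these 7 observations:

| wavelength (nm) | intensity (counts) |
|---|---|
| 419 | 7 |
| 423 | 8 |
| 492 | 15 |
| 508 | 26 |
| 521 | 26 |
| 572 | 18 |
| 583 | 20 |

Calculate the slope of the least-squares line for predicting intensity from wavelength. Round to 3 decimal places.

n = 7, Σx = 3518, Σy = 120, Σxy = 62407, Σx² = 1793132
Sxx = Σx² − (Σx)²/n = 1793132 − 1768046.285714 = 25085.714286
Sxy = Σxy − (Σx)(Σy)/n = 62407 − 60308.571429 = 2098.428571
b = Sxy/Sxx = 2098.428571/25085.714286 = 0.083650

0.084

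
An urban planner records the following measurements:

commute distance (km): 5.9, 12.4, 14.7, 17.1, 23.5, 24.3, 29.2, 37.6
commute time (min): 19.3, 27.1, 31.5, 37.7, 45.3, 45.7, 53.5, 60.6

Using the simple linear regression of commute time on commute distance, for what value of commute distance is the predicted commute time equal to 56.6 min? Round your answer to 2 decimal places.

32.75

n = 8, Σx = 164.7, Σy = 320.7, Σxy = 7573.45, Σx² = 4106.21
Sxx = Σx² − (Σx)²/n = 4106.21 − 3390.76125 = 715.44875
Sxy = Σxy − (Σx)(Σy)/n = 7573.45 − 6602.41125 = 971.03875
b = Sxy/Sxx = 971.03875/715.44875 = 1.357244
a = ȳ − b·x̄ = 40.0875 − 1.357244·20.5875 = 12.145233
Set a + b·x = 56.6: x = (56.6 − 12.145233) / 1.357244 = 32.753696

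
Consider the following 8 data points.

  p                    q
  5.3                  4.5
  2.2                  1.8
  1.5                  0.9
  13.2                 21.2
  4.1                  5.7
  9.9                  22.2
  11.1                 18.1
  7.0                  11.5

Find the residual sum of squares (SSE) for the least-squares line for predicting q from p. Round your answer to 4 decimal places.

45.8621

n = 8, Σx = 54.3, Σy = 85.9, Σxy = 833.56, Σx² = 496.45, Σy² = 1458.93
Sxx = Σx² − (Σx)²/n = 496.45 − 368.56125 = 127.88875
Sxy = Σxy − (Σx)(Σy)/n = 833.56 − 583.04625 = 250.51375
Syy = Σy² − (Σy)²/n = 1458.93 − 922.35125 = 536.57875
b = Sxy/Sxx = 250.51375/127.88875 = 1.958841
SSE = Syy − b·Sxy = 536.57875 − 1.958841·250.51375 = 45.862100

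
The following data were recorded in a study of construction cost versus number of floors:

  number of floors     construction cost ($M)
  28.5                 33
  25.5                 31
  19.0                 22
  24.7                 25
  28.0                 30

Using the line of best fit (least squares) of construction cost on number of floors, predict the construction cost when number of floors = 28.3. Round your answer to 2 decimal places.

n = 5, Σx = 125.7, Σy = 141, Σxy = 3606.5, Σx² = 3217.59
Sxx = Σx² − (Σx)²/n = 3217.59 − 3160.098 = 57.492
Sxy = Σxy − (Σx)(Σy)/n = 3606.5 − 3544.74 = 61.76
b = Sxy/Sxx = 61.76/57.492 = 1.074236
a = ȳ − b·x̄ = 28.2 − 1.074236·25.14 = 1.193697
ŷ(28.3) = a + b·28.3 = 1.193697 + 1.074236·28.3 = 31.594587

31.59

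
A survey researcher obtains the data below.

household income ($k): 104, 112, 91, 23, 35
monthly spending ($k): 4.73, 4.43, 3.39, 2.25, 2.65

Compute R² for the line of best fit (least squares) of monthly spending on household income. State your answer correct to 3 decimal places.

n = 5, Σx = 365, Σy = 17.45, Σxy = 1441.07, Σx² = 33395, Σy² = 65.5749
Sxx = Σx² − (Σx)²/n = 33395 − 26645 = 6750
Sxy = Σxy − (Σx)(Σy)/n = 1441.07 − 1273.85 = 167.22
Syy = Σy² − (Σy)²/n = 65.5749 − 60.9005 = 4.6744
R² = Sxy²/(Sxx·Syy) = (167.22)²/(6750·4.6744) = 0.886231

0.886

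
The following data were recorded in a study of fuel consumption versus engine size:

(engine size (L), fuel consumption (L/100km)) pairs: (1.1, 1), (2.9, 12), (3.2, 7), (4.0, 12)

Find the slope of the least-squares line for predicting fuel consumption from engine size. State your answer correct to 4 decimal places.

n = 4, Σx = 11.2, Σy = 32, Σxy = 106.3, Σx² = 35.86
Sxx = Σx² − (Σx)²/n = 35.86 − 31.36 = 4.5
Sxy = Σxy − (Σx)(Σy)/n = 106.3 − 89.6 = 16.7
b = Sxy/Sxx = 16.7/4.5 = 3.711111

3.7111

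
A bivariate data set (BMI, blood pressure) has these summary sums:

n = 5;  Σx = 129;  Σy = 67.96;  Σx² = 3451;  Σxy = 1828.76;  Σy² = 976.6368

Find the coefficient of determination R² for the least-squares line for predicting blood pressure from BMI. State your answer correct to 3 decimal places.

0.875

Sxx = Σx² − (Σx)²/n = 3451 − 3328.2 = 122.8
Sxy = Σxy − (Σx)(Σy)/n = 1828.76 − 1753.368 = 75.392
Syy = Σy² − (Σy)²/n = 976.6368 − 923.71232 = 52.92448
R² = Sxy²/(Sxx·Syy) = (75.392)²/(122.8·52.92448) = 0.874572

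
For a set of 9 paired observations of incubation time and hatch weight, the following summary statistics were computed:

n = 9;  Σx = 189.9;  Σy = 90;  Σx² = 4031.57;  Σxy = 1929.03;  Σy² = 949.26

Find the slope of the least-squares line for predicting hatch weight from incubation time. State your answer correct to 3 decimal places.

Sxx = Σx² − (Σx)²/n = 4031.57 − 4006.89 = 24.68
Sxy = Σxy − (Σx)(Σy)/n = 1929.03 − 1899 = 30.03
b = Sxy/Sxx = 30.03/24.68 = 1.216775

1.217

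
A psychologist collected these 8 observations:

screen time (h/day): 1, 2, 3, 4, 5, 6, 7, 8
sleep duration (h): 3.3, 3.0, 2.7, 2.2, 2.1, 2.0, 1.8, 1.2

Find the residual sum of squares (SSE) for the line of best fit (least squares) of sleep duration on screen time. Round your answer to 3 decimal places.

n = 8, Σx = 36, Σy = 18.3, Σxy = 70.9, Σx² = 204, Σy² = 45.11
Sxx = Σx² − (Σx)²/n = 204 − 162 = 42
Sxy = Σxy − (Σx)(Σy)/n = 70.9 − 82.35 = -11.45
Syy = Σy² − (Σy)²/n = 45.11 − 41.86125 = 3.24875
b = Sxy/Sxx = -11.45/42 = -0.272619
SSE = Syy − b·Sxy = 3.24875 − (-0.272619)·(-11.45) = 0.127262

0.127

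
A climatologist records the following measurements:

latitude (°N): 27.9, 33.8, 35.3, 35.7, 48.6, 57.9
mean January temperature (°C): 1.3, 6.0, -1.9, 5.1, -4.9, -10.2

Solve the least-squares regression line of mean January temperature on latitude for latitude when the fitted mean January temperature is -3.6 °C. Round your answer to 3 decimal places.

45.895

n = 6, Σx = 239.2, Σy = -4.6, Σxy = -474.65, Σx² = 10155.8
Sxx = Σx² − (Σx)²/n = 10155.8 − 9536.106667 = 619.693333
Sxy = Σxy − (Σx)(Σy)/n = -474.65 − (-183.386667) = -291.263333
b = Sxy/Sxx = -291.263333/619.693333 = -0.470012
a = ȳ − b·x̄ = -0.766667 − (-0.470012)·39.866667 = 17.971147
Set a + b·x = -3.6: x = (-3.6 − 17.971147) / (-0.470012) = 45.894881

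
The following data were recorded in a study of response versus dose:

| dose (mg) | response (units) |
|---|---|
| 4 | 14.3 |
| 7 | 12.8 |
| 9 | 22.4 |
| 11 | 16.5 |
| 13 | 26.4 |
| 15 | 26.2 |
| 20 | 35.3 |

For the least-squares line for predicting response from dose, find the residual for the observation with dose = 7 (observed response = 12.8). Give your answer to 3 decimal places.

n = 7, Σx = 79, Σy = 153.9, Σxy = 1972.1, Σx² = 1061
Sxx = Σx² − (Σx)²/n = 1061 − 891.571429 = 169.428571
Sxy = Σxy − (Σx)(Σy)/n = 1972.1 − 1736.871429 = 235.228571
b = Sxy/Sxx = 235.228571/169.428571 = 1.388364
a = ȳ − b·x̄ = 21.985714 − 1.388364·11.285714 = 6.317032
ŷ(7) = 6.317032 + 1.388364·7 = 16.035582
residual = y − ŷ = 12.8 − 16.035582 = -3.235582

-3.236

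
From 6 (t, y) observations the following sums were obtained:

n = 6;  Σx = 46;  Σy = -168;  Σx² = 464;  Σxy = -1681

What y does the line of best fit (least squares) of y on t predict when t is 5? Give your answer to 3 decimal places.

-18.587

Sxx = Σx² − (Σx)²/n = 464 − 352.666667 = 111.333333
Sxy = Σxy − (Σx)(Σy)/n = -1681 − (-1288) = -393
b = Sxy/Sxx = -393/111.333333 = -3.529940
a = ȳ − b·x̄ = -28 − (-3.529940)·7.666667 = -0.937126
ŷ(5) = a + b·5 = -0.937126 + (-3.529940)·5 = -18.586826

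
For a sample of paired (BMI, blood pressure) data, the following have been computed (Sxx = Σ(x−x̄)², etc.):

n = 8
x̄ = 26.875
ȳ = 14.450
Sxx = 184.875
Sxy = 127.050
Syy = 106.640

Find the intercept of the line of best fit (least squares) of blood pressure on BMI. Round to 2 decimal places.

-4.02

b = Sxy/Sxx = 127.05/184.875 = 0.687221
a = ȳ − b·x̄ = 14.45 − 0.687221·26.875 = -4.019067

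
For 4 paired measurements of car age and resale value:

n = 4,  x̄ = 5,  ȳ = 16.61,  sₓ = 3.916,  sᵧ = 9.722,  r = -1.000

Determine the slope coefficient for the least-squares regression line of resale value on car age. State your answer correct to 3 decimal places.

b = r · sᵧ/sₓ = -1 · 9.722/3.916 = -2.482635

-2.483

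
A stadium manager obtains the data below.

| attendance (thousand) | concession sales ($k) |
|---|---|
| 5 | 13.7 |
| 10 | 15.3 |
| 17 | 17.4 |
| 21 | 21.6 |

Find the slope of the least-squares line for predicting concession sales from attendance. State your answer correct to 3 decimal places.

n = 4, Σx = 53, Σy = 68, Σxy = 970.9, Σx² = 855
Sxx = Σx² − (Σx)²/n = 855 − 702.25 = 152.75
Sxy = Σxy − (Σx)(Σy)/n = 970.9 − 901 = 69.9
b = Sxy/Sxx = 69.9/152.75 = 0.457610

0.458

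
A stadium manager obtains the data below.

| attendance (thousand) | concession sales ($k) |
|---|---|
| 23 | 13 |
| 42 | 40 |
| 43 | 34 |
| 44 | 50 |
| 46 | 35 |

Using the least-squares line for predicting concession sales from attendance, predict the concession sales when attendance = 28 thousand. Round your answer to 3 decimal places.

19.956

n = 5, Σx = 198, Σy = 172, Σxy = 7251, Σx² = 8194
Sxx = Σx² − (Σx)²/n = 8194 − 7840.8 = 353.2
Sxy = Σxy − (Σx)(Σy)/n = 7251 − 6811.2 = 439.8
b = Sxy/Sxx = 439.8/353.2 = 1.245187
a = ȳ − b·x̄ = 34.4 − 1.245187·39.6 = -14.909400
ŷ(28) = a + b·28 = -14.909400 + 1.245187·28 = 19.955832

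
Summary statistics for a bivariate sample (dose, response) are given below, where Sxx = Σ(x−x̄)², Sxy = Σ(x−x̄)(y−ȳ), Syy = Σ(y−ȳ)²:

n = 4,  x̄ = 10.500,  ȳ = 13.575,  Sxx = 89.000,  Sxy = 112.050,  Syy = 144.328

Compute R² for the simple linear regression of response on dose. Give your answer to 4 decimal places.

R² = Sxy²/(Sxx·Syy) = (112.05)²/(89·144.328) = 0.977424

0.9774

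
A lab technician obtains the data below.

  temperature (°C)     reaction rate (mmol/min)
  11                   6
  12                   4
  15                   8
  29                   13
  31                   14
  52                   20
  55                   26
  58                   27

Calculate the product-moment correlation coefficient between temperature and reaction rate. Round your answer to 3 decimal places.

n = 8, Σx = 263, Σy = 118, Σxy = 5081, Σx² = 11385, Σy² = 2286
Sxx = Σx² − (Σx)²/n = 11385 − 8646.125 = 2738.875
Sxy = Σxy − (Σx)(Σy)/n = 5081 − 3879.25 = 1201.75
Syy = Σy² − (Σy)²/n = 2286 − 1740.5 = 545.5
r = Sxy/√(Sxx·Syy) = 1201.75/√(1494056.3125) = 1201.75/1222.315963 = 0.983175

0.983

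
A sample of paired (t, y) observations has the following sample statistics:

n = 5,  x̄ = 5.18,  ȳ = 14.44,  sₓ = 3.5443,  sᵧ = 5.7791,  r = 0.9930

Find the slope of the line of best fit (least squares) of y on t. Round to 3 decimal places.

1.619

b = r · sᵧ/sₓ = 0.993 · 5.7791/3.5443 = 1.619120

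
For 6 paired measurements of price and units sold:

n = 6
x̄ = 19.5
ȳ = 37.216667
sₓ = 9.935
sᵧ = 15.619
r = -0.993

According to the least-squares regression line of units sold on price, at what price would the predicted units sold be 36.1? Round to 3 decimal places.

b = r · sᵧ/sₓ = -0.993 · 15.619/9.935 = -1.561114
a = ȳ − b·x̄ = 37.216667 − (-1.561114)·19.5 = 67.658389
Set a + b·x = 36.1: x = (36.1 − 67.658389) / (-1.561114) = 20.215301

20.215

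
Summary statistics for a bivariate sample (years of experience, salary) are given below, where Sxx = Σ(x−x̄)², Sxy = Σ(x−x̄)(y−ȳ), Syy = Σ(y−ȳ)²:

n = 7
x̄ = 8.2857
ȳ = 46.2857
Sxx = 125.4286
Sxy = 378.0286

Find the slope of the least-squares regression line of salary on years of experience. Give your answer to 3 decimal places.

3.014

b = Sxy/Sxx = 378.0286/125.4286 = 3.013895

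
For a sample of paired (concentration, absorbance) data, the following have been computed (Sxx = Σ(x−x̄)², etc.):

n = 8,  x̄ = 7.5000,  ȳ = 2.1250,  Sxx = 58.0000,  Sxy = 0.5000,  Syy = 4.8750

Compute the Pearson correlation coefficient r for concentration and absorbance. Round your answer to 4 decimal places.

r = Sxy/√(Sxx·Syy) = 0.5/√(282.75) = 0.5/16.815172 = 0.029735

0.0297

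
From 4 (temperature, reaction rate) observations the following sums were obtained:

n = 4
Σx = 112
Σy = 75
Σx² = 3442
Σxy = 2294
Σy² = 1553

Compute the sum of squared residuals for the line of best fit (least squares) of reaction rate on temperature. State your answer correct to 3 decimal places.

23.757

Sxx = Σx² − (Σx)²/n = 3442 − 3136 = 306
Sxy = Σxy − (Σx)(Σy)/n = 2294 − 2100 = 194
Syy = Σy² − (Σy)²/n = 1553 − 1406.25 = 146.75
b = Sxy/Sxx = 194/306 = 0.633987
SSE = Syy − b·Sxy = 146.75 − 0.633987·194 = 23.756536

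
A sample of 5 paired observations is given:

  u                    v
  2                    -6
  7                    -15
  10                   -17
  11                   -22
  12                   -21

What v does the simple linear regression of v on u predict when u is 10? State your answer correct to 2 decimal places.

n = 5, Σx = 42, Σy = -81, Σxy = -781, Σx² = 418
Sxx = Σx² − (Σx)²/n = 418 − 352.8 = 65.2
Sxy = Σxy − (Σx)(Σy)/n = -781 − (-680.4) = -100.6
b = Sxy/Sxx = -100.6/65.2 = -1.542945
a = ȳ − b·x̄ = -16.2 − (-1.542945)·8.4 = -3.239264
ŷ(10) = a + b·10 = -3.239264 + (-1.542945)·10 = -18.668712

-18.67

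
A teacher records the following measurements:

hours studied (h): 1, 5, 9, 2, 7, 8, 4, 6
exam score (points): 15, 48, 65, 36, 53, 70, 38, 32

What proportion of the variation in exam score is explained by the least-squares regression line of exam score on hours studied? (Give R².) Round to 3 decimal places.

0.768

n = 8, Σx = 42, Σy = 357, Σxy = 2187, Σx² = 276, Σy² = 18227
Sxx = Σx² − (Σx)²/n = 276 − 220.5 = 55.5
Sxy = Σxy − (Σx)(Σy)/n = 2187 − 1874.25 = 312.75
Syy = Σy² − (Σy)²/n = 18227 − 15931.125 = 2295.875
R² = Sxy²/(Sxx·Syy) = (312.75)²/(55.5·2295.875) = 0.767633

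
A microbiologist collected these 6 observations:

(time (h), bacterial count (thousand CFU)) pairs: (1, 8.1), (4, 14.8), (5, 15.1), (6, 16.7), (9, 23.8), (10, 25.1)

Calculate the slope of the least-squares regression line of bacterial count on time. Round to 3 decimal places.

n = 6, Σx = 35, Σy = 103.6, Σxy = 708.2, Σx² = 259
Sxx = Σx² − (Σx)²/n = 259 − 204.166667 = 54.833333
Sxy = Σxy − (Σx)(Σy)/n = 708.2 − 604.333333 = 103.866667
b = Sxy/Sxx = 103.866667/54.833333 = 1.894225

1.894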